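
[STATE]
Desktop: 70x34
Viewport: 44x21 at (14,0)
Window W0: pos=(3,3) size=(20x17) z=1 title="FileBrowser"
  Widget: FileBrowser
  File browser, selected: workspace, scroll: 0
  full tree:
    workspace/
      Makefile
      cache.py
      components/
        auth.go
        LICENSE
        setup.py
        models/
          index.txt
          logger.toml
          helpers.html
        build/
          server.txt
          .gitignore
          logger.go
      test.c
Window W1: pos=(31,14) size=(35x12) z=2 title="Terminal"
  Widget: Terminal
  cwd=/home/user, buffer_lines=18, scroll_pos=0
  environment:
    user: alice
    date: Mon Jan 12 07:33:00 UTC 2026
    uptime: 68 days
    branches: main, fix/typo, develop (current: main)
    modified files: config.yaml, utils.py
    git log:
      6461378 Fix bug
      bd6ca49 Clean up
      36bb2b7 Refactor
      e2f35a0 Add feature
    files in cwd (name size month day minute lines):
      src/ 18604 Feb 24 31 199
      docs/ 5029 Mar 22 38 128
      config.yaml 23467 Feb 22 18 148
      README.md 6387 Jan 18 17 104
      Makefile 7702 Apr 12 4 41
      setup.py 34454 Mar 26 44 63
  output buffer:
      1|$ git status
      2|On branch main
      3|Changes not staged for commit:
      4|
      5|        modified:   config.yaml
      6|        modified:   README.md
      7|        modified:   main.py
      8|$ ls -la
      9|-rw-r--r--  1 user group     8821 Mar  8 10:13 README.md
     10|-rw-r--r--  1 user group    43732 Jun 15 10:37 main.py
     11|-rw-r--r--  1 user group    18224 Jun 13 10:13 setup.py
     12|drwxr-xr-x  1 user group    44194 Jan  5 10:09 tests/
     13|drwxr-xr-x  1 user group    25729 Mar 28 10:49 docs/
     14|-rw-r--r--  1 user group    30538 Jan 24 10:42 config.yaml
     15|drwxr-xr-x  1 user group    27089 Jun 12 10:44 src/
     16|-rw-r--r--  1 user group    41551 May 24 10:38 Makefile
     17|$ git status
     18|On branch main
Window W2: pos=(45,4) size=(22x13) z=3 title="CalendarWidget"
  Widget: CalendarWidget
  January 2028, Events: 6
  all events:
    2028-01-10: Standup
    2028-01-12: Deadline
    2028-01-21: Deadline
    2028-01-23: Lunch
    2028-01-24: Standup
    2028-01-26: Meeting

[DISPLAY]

                                            
                                            
                                            
━━━━━━━━┓                                   
er      ┃                      ┏━━━━━━━━━━━━
────────┨                      ┃ CalendarWid
space/  ┃                      ┠────────────
le      ┃                      ┃    January 
py      ┃                      ┃Mo Tu We Th 
mponents┃                      ┃            
        ┃                      ┃ 3  4  5  6 
        ┃                      ┃10* 11 12* 1
        ┃                      ┃17 18 19 20 
        ┃                      ┃24* 25 26* 2
        ┃        ┏━━━━━━━━━━━━━┃31          
        ┃        ┃ Terminal    ┃            
        ┃        ┠─────────────┗━━━━━━━━━━━━
        ┃        ┃$ git status              
        ┃        ┃On branch main            
━━━━━━━━┛        ┃Changes not staged for com
                 ┃                          


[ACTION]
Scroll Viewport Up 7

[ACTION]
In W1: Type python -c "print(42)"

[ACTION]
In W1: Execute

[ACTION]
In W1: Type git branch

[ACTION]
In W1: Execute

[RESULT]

                                            
                                            
                                            
━━━━━━━━┓                                   
er      ┃                      ┏━━━━━━━━━━━━
────────┨                      ┃ CalendarWid
space/  ┃                      ┠────────────
le      ┃                      ┃    January 
py      ┃                      ┃Mo Tu We Th 
mponents┃                      ┃            
        ┃                      ┃ 3  4  5  6 
        ┃                      ┃10* 11 12* 1
        ┃                      ┃17 18 19 20 
        ┃                      ┃24* 25 26* 2
        ┃        ┏━━━━━━━━━━━━━┃31          
        ┃        ┃ Terminal    ┃            
        ┃        ┠─────────────┗━━━━━━━━━━━━
        ┃        ┃On branch main            
        ┃        ┃$ python -c "print(42)"   
━━━━━━━━┛        ┃42                        
                 ┃$ git branch              


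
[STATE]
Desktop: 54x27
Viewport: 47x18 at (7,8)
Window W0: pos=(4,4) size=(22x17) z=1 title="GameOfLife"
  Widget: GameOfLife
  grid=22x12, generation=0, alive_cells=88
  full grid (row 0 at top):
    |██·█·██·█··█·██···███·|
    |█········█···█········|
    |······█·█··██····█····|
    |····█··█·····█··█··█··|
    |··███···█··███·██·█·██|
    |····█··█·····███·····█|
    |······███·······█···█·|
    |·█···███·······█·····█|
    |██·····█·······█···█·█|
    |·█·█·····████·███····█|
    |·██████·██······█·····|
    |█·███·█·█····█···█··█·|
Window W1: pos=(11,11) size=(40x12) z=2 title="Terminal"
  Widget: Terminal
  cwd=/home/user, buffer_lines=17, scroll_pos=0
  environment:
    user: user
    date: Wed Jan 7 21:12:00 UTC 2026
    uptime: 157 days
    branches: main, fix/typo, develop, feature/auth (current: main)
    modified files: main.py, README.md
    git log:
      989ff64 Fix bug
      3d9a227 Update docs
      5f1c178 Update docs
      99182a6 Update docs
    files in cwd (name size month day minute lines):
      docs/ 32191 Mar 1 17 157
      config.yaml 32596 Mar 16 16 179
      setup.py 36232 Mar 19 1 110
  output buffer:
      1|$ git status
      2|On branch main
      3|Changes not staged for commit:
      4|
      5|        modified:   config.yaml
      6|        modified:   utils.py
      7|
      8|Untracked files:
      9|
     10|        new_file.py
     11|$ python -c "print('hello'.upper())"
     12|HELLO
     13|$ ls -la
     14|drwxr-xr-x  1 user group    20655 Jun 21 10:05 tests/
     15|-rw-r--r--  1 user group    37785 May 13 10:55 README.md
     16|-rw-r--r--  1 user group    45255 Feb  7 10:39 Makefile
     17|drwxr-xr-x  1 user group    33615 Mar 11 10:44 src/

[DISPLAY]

█·██·█··█·██···███┃                            
······█···█·······┃                            
···█·█··██····█···┃                            
·█··┏━━━━━━━━━━━━━━━━━━━━━━━━━━━━━━━━━━━━━━┓   
██··┃ Terminal                             ┃   
·█··┠──────────────────────────────────────┨   
···█┃$ git status                          ┃   
··██┃On branch main                        ┃   
····┃Changes not staged for commit:        ┃   
█···┃                                      ┃   
████┃        modified:   config.yaml       ┃   
██·█┃        modified:   utils.py          ┃   
━━━━┃                                      ┃   
    ┃Untracked files:                      ┃   
    ┗━━━━━━━━━━━━━━━━━━━━━━━━━━━━━━━━━━━━━━┛   
                                               
                                               
                                               


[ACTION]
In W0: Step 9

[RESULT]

··········█·······┃                            
···█······█·······┃                            
··█···█··█········┃                            
···█┏━━━━━━━━━━━━━━━━━━━━━━━━━━━━━━━━━━━━━━┓   
···█┃ Terminal                             ┃   
····┠──────────────────────────────────────┨   
··██┃$ git status                          ┃   
··█·┃On branch main                        ┃   
··██┃Changes not staged for commit:        ┃   
···█┃                                      ┃   
····┃        modified:   config.yaml       ┃   
····┃        modified:   utils.py          ┃   
━━━━┃                                      ┃   
    ┃Untracked files:                      ┃   
    ┗━━━━━━━━━━━━━━━━━━━━━━━━━━━━━━━━━━━━━━┛   
                                               
                                               
                                               


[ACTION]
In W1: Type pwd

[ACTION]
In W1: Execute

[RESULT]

··········█·······┃                            
···█······█·······┃                            
··█···█··█········┃                            
···█┏━━━━━━━━━━━━━━━━━━━━━━━━━━━━━━━━━━━━━━┓   
···█┃ Terminal                             ┃   
····┠──────────────────────────────────────┨   
··██┃$ ls -la                              ┃   
··█·┃drwxr-xr-x  1 user group    20655 Jun ┃   
··██┃-rw-r--r--  1 user group    37785 May ┃   
···█┃-rw-r--r--  1 user group    45255 Feb ┃   
····┃drwxr-xr-x  1 user group    33615 Mar ┃   
····┃$ pwd                                 ┃   
━━━━┃/home/user                            ┃   
    ┃$ █                                   ┃   
    ┗━━━━━━━━━━━━━━━━━━━━━━━━━━━━━━━━━━━━━━┛   
                                               
                                               
                                               


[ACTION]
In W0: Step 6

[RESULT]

··················┃                            
··················┃                            
····█·············┃                            
···█┏━━━━━━━━━━━━━━━━━━━━━━━━━━━━━━━━━━━━━━┓   
····┃ Terminal                             ┃   
··█·┠──────────────────────────────────────┨   
█··█┃$ ls -la                              ┃   
█···┃drwxr-xr-x  1 user group    20655 Jun ┃   
·█··┃-rw-r--r--  1 user group    37785 May ┃   
····┃-rw-r--r--  1 user group    45255 Feb ┃   
····┃drwxr-xr-x  1 user group    33615 Mar ┃   
····┃$ pwd                                 ┃   
━━━━┃/home/user                            ┃   
    ┃$ █                                   ┃   
    ┗━━━━━━━━━━━━━━━━━━━━━━━━━━━━━━━━━━━━━━┛   
                                               
                                               
                                               


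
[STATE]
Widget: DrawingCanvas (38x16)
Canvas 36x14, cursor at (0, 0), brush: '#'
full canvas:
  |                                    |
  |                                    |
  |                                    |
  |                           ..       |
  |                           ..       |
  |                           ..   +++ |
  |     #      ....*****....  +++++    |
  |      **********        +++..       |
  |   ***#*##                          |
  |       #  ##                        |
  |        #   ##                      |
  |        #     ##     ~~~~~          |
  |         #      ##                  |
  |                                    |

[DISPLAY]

+                                     
                                      
                                      
                           ..         
                           ..         
                           ..   +++   
     #      ....*****....  +++++      
      **********        +++..         
   ***#*##                            
       #  ##                          
        #   ##                        
        #     ##     ~~~~~            
         #      ##                    
                                      
                                      
                                      


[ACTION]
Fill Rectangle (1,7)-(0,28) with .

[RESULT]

+      ......................         
       ......................         
                                      
                           ..         
                           ..         
                           ..   +++   
     #      ....*****....  +++++      
      **********        +++..         
   ***#*##                            
       #  ##                          
        #   ##                        
        #     ##     ~~~~~            
         #      ##                    
                                      
                                      
                                      


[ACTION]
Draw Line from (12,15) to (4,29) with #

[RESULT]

+      ......................         
       ......................         
                                      
                           ..         
                           ..#        
                           ##   +++   
     #      ....*****....##+++++      
      **********       ##++..         
   ***#*##            #               
       #  ##        ##                
        #   ##    ##                  
        #     ####   ~~~~~            
         #     ###                    
                                      
                                      
                                      


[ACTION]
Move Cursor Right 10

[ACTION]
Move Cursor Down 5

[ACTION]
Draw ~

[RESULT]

       ......................         
       ......................         
                                      
                           ..         
                           ..#        
          ~                ##   +++   
     #      ....*****....##+++++      
      **********       ##++..         
   ***#*##            #               
       #  ##        ##                
        #   ##    ##                  
        #     ####   ~~~~~            
         #     ###                    
                                      
                                      
                                      


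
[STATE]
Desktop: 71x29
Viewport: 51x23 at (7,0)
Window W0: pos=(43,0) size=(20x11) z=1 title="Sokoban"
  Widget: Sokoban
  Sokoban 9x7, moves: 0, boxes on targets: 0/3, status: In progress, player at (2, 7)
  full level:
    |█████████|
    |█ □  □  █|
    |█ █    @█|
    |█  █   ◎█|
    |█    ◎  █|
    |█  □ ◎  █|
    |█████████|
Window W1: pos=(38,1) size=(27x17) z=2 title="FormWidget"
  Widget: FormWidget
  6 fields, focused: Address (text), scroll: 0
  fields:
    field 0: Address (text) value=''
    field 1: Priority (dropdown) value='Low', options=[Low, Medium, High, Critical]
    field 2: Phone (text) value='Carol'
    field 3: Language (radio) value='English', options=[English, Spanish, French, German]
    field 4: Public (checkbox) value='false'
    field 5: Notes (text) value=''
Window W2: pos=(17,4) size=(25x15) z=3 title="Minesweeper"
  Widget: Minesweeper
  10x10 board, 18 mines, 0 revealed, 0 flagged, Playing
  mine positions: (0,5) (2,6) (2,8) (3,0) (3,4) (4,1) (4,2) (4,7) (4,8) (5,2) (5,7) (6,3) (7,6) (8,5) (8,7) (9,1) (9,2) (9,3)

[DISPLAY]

                                    ┏━━━━━━━━━━━━━━
                               ┏━━━━━━━━━━━━━━━━━━━
                               ┃ FormWidget        
                               ┠───────────────────
          ┏━━━━━━━━━━━━━━━━━━━━━━━┓ddress:    [    
          ┃ Minesweeper           ┃riority:   [Low 
          ┠───────────────────────┨hone:      [Caro
          ┃■■■■■■■■■■             ┃anguage:   (●) E
          ┃■■■■■■■■■■             ┃ublic:     [ ]  
          ┃■■■■■■■■■■             ┃otes:      [    
          ┃■■■■■■■■■■             ┃                
          ┃■■■■■■■■■■             ┃                
          ┃■■■■■■■■■■             ┃                
          ┃■■■■■■■■■■             ┃                
          ┃■■■■■■■■■■             ┃                
          ┃■■■■■■■■■■             ┃                
          ┃■■■■■■■■■■             ┃                
          ┃                       ┃━━━━━━━━━━━━━━━━
          ┗━━━━━━━━━━━━━━━━━━━━━━━┛                
                                                   
                                                   
                                                   
                                                   


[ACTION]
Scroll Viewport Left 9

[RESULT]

                                           ┏━━━━━━━
                                      ┏━━━━━━━━━━━━
                                      ┃ FormWidget 
                                      ┠────────────
                 ┏━━━━━━━━━━━━━━━━━━━━━━━┓ddress:  
                 ┃ Minesweeper           ┃riority: 
                 ┠───────────────────────┨hone:    
                 ┃■■■■■■■■■■             ┃anguage: 
                 ┃■■■■■■■■■■             ┃ublic:   
                 ┃■■■■■■■■■■             ┃otes:    
                 ┃■■■■■■■■■■             ┃         
                 ┃■■■■■■■■■■             ┃         
                 ┃■■■■■■■■■■             ┃         
                 ┃■■■■■■■■■■             ┃         
                 ┃■■■■■■■■■■             ┃         
                 ┃■■■■■■■■■■             ┃         
                 ┃■■■■■■■■■■             ┃         
                 ┃                       ┃━━━━━━━━━
                 ┗━━━━━━━━━━━━━━━━━━━━━━━┛         
                                                   
                                                   
                                                   
                                                   


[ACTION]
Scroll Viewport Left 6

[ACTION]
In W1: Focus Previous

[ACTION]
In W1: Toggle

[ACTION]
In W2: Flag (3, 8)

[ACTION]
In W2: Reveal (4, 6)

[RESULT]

                                           ┏━━━━━━━
                                      ┏━━━━━━━━━━━━
                                      ┃ FormWidget 
                                      ┠────────────
                 ┏━━━━━━━━━━━━━━━━━━━━━━━┓ddress:  
                 ┃ Minesweeper           ┃riority: 
                 ┠───────────────────────┨hone:    
                 ┃■■■■■■■■■■             ┃anguage: 
                 ┃■■■■■■■■■■             ┃ublic:   
                 ┃■■■■■■■■■■             ┃otes:    
                 ┃■■■■■■■■⚑■             ┃         
                 ┃■■■■■■2■■■             ┃         
                 ┃■■■■■■■■■■             ┃         
                 ┃■■■■■■■■■■             ┃         
                 ┃■■■■■■■■■■             ┃         
                 ┃■■■■■■■■■■             ┃         
                 ┃■■■■■■■■■■             ┃         
                 ┃                       ┃━━━━━━━━━
                 ┗━━━━━━━━━━━━━━━━━━━━━━━┛         
                                                   
                                                   
                                                   
                                                   


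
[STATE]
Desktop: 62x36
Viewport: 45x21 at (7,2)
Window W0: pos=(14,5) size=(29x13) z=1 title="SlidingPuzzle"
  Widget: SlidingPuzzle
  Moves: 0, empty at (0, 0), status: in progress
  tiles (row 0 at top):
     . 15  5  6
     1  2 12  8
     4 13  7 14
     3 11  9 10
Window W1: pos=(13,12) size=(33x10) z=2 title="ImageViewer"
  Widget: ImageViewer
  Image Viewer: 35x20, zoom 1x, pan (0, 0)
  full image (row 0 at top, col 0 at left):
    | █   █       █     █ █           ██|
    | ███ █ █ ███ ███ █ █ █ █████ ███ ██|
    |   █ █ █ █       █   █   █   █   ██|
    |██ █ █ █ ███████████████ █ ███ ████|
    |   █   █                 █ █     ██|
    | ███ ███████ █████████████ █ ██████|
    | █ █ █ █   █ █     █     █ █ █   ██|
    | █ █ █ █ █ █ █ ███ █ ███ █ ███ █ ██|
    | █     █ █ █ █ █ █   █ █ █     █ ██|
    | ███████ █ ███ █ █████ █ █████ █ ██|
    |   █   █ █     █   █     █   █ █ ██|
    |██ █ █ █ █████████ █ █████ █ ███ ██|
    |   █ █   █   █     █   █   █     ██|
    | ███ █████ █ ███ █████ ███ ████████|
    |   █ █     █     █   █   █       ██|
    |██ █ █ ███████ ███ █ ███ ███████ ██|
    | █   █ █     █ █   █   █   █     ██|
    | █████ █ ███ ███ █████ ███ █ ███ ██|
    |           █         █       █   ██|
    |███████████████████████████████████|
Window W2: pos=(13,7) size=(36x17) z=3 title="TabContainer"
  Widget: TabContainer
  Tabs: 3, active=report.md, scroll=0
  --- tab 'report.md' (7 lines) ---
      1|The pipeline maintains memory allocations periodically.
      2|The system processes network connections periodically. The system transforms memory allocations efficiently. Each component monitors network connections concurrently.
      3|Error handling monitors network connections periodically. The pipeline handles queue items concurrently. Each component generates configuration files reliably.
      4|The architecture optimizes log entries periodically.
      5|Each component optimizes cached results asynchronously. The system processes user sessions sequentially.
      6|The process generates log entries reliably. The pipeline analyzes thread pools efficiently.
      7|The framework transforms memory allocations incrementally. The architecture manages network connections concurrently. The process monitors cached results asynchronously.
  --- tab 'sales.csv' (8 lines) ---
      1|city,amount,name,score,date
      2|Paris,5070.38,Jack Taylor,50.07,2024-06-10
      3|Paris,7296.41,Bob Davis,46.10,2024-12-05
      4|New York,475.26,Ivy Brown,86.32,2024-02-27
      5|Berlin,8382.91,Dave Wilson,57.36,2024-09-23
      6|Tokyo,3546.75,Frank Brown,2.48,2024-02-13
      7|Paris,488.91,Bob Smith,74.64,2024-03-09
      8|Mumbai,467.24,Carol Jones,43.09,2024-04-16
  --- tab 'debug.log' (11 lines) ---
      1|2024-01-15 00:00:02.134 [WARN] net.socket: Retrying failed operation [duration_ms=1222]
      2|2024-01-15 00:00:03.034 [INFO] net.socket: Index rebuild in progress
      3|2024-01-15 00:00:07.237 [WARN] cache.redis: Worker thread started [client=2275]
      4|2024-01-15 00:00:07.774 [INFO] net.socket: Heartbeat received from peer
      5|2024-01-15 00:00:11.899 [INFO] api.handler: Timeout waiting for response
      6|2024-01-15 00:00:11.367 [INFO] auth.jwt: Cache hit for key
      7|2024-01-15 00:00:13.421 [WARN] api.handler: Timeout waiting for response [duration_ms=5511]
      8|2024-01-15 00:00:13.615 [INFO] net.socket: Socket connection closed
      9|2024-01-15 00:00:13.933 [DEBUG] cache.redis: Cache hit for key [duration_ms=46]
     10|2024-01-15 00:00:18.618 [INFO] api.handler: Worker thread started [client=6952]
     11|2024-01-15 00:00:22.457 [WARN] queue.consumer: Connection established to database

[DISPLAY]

                                             
                                             
                                             
       ┏━━━━━━━━━━━━━━━━━━━━━━━━━━━┓         
       ┃ SlidingPuzzle             ┃         
      ┏━━━━━━━━━━━━━━━━━━━━━━━━━━━━━━━━━━┓   
      ┃ TabContainer                     ┃   
      ┠──────────────────────────────────┨   
      ┃[report.md]│ sales.csv │ debug.log┃   
      ┃──────────────────────────────────┃   
      ┃The pipeline maintains memory allo┃   
      ┃The system processes network conne┃   
      ┃Error handling monitors network co┃   
      ┃The architecture optimizes log ent┃   
      ┃Each component optimizes cached re┃   
      ┃The process generates log entries ┃   
      ┃The framework transforms memory al┃   
      ┃                                  ┃   
      ┃                                  ┃   
      ┃                                  ┃   
      ┃                                  ┃   


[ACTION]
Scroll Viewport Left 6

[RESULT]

                                             
                                             
                                             
             ┏━━━━━━━━━━━━━━━━━━━━━━━━━━━┓   
             ┃ SlidingPuzzle             ┃   
            ┏━━━━━━━━━━━━━━━━━━━━━━━━━━━━━━━━
            ┃ TabContainer                   
            ┠────────────────────────────────
            ┃[report.md]│ sales.csv │ debug.l
            ┃────────────────────────────────
            ┃The pipeline maintains memory al
            ┃The system processes network con
            ┃Error handling monitors network 
            ┃The architecture optimizes log e
            ┃Each component optimizes cached 
            ┃The process generates log entrie
            ┃The framework transforms memory 
            ┃                                
            ┃                                
            ┃                                
            ┃                                


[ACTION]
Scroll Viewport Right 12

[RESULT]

                                             
                                             
                                             
 ┏━━━━━━━━━━━━━━━━━━━━━━━━━━━┓               
 ┃ SlidingPuzzle             ┃               
┏━━━━━━━━━━━━━━━━━━━━━━━━━━━━━━━━━━┓         
┃ TabContainer                     ┃         
┠──────────────────────────────────┨         
┃[report.md]│ sales.csv │ debug.log┃         
┃──────────────────────────────────┃         
┃The pipeline maintains memory allo┃         
┃The system processes network conne┃         
┃Error handling monitors network co┃         
┃The architecture optimizes log ent┃         
┃Each component optimizes cached re┃         
┃The process generates log entries ┃         
┃The framework transforms memory al┃         
┃                                  ┃         
┃                                  ┃         
┃                                  ┃         
┃                                  ┃         


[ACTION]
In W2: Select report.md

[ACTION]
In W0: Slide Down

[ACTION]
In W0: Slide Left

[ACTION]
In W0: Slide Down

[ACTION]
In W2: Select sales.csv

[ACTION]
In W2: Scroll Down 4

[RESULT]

                                             
                                             
                                             
 ┏━━━━━━━━━━━━━━━━━━━━━━━━━━━┓               
 ┃ SlidingPuzzle             ┃               
┏━━━━━━━━━━━━━━━━━━━━━━━━━━━━━━━━━━┓         
┃ TabContainer                     ┃         
┠──────────────────────────────────┨         
┃ report.md │[sales.csv]│ debug.log┃         
┃──────────────────────────────────┃         
┃Berlin,8382.91,Dave Wilson,57.36,2┃         
┃Tokyo,3546.75,Frank Brown,2.48,202┃         
┃Paris,488.91,Bob Smith,74.64,2024-┃         
┃Mumbai,467.24,Carol Jones,43.09,20┃         
┃                                  ┃         
┃                                  ┃         
┃                                  ┃         
┃                                  ┃         
┃                                  ┃         
┃                                  ┃         
┃                                  ┃         


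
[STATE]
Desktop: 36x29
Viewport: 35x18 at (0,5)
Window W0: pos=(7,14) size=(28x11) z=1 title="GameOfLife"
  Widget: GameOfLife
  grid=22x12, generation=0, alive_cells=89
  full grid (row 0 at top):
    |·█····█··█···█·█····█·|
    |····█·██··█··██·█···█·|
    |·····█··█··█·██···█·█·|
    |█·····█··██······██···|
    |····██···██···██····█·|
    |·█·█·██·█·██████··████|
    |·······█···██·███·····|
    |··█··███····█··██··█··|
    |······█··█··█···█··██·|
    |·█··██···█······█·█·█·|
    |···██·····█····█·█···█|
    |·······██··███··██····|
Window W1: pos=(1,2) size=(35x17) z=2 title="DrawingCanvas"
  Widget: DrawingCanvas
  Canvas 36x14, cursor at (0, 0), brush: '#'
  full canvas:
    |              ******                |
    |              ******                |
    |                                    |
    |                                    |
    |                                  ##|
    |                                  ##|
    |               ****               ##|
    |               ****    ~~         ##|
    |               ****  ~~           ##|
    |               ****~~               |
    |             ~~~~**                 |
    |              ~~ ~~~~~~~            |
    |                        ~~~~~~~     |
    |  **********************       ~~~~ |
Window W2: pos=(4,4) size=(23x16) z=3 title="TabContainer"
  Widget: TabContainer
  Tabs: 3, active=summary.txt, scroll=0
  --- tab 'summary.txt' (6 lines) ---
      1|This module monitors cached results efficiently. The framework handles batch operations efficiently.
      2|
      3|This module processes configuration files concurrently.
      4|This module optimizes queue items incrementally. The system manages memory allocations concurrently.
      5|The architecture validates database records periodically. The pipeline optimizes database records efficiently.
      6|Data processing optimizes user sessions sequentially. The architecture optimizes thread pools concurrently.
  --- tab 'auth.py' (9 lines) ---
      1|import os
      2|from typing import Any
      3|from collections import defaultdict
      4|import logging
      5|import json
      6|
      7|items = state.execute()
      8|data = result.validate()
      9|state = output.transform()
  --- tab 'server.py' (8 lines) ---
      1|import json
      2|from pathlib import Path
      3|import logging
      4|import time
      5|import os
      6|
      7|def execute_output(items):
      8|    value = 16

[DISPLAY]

 ┃+ ┃ TabContainer        ┃        
 ┃  ┠─────────────────────┨        
 ┃  ┃[summary.txt]│ auth.p┃        
 ┃  ┃─────────────────────┃        
 ┃  ┃This module monitors ┃        
 ┃  ┃                     ┃        
 ┃  ┃This module processes┃        
 ┃  ┃This module optimizes┃        
 ┃  ┃The architecture vali┃        
 ┃  ┃Data processing optim┃        
 ┃  ┃                     ┃        
 ┃  ┃                     ┃        
 ┃  ┃                     ┃~~~~~~  
 ┗━━┃                     ┃━━━━━━━━
    ┗━━━━━━━━━━━━━━━━━━━━━┛·█·    ┃
       ┃·█·█·██·█·██████··████    ┃
       ┃·······█···██·███·····    ┃
       ┃··█··███····█··██··█··    ┃


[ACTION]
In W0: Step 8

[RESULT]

 ┃+ ┃ TabContainer        ┃        
 ┃  ┠─────────────────────┨        
 ┃  ┃[summary.txt]│ auth.p┃        
 ┃  ┃─────────────────────┃        
 ┃  ┃This module monitors ┃        
 ┃  ┃                     ┃        
 ┃  ┃This module processes┃        
 ┃  ┃This module optimizes┃        
 ┃  ┃The architecture vali┃        
 ┃  ┃Data processing optim┃        
 ┃  ┃                     ┃        
 ┃  ┃                     ┃        
 ┃  ┃                     ┃~~~~~~  
 ┗━━┃                     ┃━━━━━━━━
    ┗━━━━━━━━━━━━━━━━━━━━━┛···    ┃
       ┃····················██    ┃
       ┃···███···········███·█    ┃
       ┃··█··█·········██·██··    ┃


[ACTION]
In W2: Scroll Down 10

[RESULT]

 ┃+ ┃ TabContainer        ┃        
 ┃  ┠─────────────────────┨        
 ┃  ┃[summary.txt]│ auth.p┃        
 ┃  ┃─────────────────────┃        
 ┃  ┃Data processing optim┃        
 ┃  ┃                     ┃        
 ┃  ┃                     ┃        
 ┃  ┃                     ┃        
 ┃  ┃                     ┃        
 ┃  ┃                     ┃        
 ┃  ┃                     ┃        
 ┃  ┃                     ┃        
 ┃  ┃                     ┃~~~~~~  
 ┗━━┃                     ┃━━━━━━━━
    ┗━━━━━━━━━━━━━━━━━━━━━┛···    ┃
       ┃····················██    ┃
       ┃···███···········███·█    ┃
       ┃··█··█·········██·██··    ┃


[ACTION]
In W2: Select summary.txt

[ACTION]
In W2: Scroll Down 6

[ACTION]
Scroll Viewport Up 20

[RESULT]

                                   
                                   
 ┏━━━━━━━━━━━━━━━━━━━━━━━━━━━━━━━━━
 ┃ DrawingCanvas                   
 ┠──┏━━━━━━━━━━━━━━━━━━━━━┓────────
 ┃+ ┃ TabContainer        ┃        
 ┃  ┠─────────────────────┨        
 ┃  ┃[summary.txt]│ auth.p┃        
 ┃  ┃─────────────────────┃        
 ┃  ┃Data processing optim┃        
 ┃  ┃                     ┃        
 ┃  ┃                     ┃        
 ┃  ┃                     ┃        
 ┃  ┃                     ┃        
 ┃  ┃                     ┃        
 ┃  ┃                     ┃        
 ┃  ┃                     ┃        
 ┃  ┃                     ┃~~~~~~  


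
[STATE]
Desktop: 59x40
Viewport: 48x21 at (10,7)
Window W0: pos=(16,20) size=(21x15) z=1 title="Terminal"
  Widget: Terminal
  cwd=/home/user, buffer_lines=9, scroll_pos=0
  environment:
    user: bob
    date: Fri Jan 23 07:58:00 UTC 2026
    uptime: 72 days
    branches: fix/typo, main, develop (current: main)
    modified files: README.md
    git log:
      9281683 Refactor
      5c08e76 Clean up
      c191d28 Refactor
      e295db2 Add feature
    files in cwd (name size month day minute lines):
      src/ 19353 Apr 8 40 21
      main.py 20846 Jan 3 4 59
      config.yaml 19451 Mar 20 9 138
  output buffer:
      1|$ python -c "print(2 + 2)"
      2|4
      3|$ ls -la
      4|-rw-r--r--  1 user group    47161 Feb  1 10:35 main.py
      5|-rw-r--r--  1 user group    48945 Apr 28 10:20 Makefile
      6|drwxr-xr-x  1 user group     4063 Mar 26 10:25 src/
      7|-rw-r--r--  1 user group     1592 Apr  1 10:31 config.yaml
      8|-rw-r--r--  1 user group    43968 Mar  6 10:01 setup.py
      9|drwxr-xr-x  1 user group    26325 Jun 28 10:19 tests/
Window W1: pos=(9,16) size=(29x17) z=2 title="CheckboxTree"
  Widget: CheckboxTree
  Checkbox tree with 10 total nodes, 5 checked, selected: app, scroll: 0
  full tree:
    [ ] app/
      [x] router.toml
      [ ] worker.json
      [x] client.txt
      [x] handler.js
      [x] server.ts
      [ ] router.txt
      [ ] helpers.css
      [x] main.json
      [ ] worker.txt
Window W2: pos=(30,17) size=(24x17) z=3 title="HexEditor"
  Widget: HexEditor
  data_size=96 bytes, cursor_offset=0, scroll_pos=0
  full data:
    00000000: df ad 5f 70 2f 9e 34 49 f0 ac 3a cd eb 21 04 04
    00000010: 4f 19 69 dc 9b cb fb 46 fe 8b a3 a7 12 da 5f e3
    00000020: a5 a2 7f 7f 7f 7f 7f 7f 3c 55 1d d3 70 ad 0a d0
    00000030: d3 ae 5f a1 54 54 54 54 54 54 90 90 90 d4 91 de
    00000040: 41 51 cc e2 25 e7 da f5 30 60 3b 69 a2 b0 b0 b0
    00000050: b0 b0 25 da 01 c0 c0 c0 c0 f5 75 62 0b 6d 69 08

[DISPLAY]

                                                
                                                
                                                
                                                
                                                
                                                
                                                
                                                
                                                
━━━━━━━━━━━━━━━━━━━━━━━━━━━┓                    
 CheckboxTree       ┏━━━━━━━━━━━━━━━━━━━━━━┓    
────────────────────┃ HexEditor            ┃    
>[-] app/           ┠──────────────────────┨    
   [x] router.toml  ┃00000000  DF ad 5f 70 ┃    
   [ ] worker.json  ┃00000010  4f 19 69 dc ┃    
   [x] client.txt   ┃00000020  a5 a2 7f 7f ┃    
   [x] handler.js   ┃00000030  d3 ae 5f a1 ┃    
   [x] server.ts    ┃00000040  41 51 cc e2 ┃    
   [ ] router.txt   ┃00000050  b0 b0 25 da ┃    
   [ ] helpers.css  ┃                      ┃    
   [x] main.json    ┃                      ┃    


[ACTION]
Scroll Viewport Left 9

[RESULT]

                                                
                                                
                                                
                                                
                                                
                                                
                                                
                                                
                                                
        ┏━━━━━━━━━━━━━━━━━━━━━━━━━━━┓           
        ┃ CheckboxTree       ┏━━━━━━━━━━━━━━━━━━
        ┠────────────────────┃ HexEditor        
        ┃>[-] app/           ┠──────────────────
        ┃   [x] router.toml  ┃00000000  DF ad 5f
        ┃   [ ] worker.json  ┃00000010  4f 19 69
        ┃   [x] client.txt   ┃00000020  a5 a2 7f
        ┃   [x] handler.js   ┃00000030  d3 ae 5f
        ┃   [x] server.ts    ┃00000040  41 51 cc
        ┃   [ ] router.txt   ┃00000050  b0 b0 25
        ┃   [ ] helpers.css  ┃                  
        ┃   [x] main.json    ┃                  


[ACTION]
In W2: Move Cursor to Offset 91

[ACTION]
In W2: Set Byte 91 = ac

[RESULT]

                                                
                                                
                                                
                                                
                                                
                                                
                                                
                                                
                                                
        ┏━━━━━━━━━━━━━━━━━━━━━━━━━━━┓           
        ┃ CheckboxTree       ┏━━━━━━━━━━━━━━━━━━
        ┠────────────────────┃ HexEditor        
        ┃>[-] app/           ┠──────────────────
        ┃   [x] router.toml  ┃00000000  df ad 5f
        ┃   [ ] worker.json  ┃00000010  4f 19 69
        ┃   [x] client.txt   ┃00000020  a5 a2 7f
        ┃   [x] handler.js   ┃00000030  d3 ae 5f
        ┃   [x] server.ts    ┃00000040  41 51 cc
        ┃   [ ] router.txt   ┃00000050  b0 b0 25
        ┃   [ ] helpers.css  ┃                  
        ┃   [x] main.json    ┃                  


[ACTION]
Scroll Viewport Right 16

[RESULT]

                                                
                                                
                                                
                                                
                                                
                                                
                                                
                                                
                                                
━━━━━━━━━━━━━━━━━━━━━━━━━━┓                     
CheckboxTree       ┏━━━━━━━━━━━━━━━━━━━━━━┓     
───────────────────┃ HexEditor            ┃     
[-] app/           ┠──────────────────────┨     
  [x] router.toml  ┃00000000  df ad 5f 70 ┃     
  [ ] worker.json  ┃00000010  4f 19 69 dc ┃     
  [x] client.txt   ┃00000020  a5 a2 7f 7f ┃     
  [x] handler.js   ┃00000030  d3 ae 5f a1 ┃     
  [x] server.ts    ┃00000040  41 51 cc e2 ┃     
  [ ] router.txt   ┃00000050  b0 b0 25 da ┃     
  [ ] helpers.css  ┃                      ┃     
  [x] main.json    ┃                      ┃     


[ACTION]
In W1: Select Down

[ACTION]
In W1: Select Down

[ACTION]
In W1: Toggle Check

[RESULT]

                                                
                                                
                                                
                                                
                                                
                                                
                                                
                                                
                                                
━━━━━━━━━━━━━━━━━━━━━━━━━━┓                     
CheckboxTree       ┏━━━━━━━━━━━━━━━━━━━━━━┓     
───────────────────┃ HexEditor            ┃     
[-] app/           ┠──────────────────────┨     
  [x] router.toml  ┃00000000  df ad 5f 70 ┃     
  [x] worker.json  ┃00000010  4f 19 69 dc ┃     
  [x] client.txt   ┃00000020  a5 a2 7f 7f ┃     
  [x] handler.js   ┃00000030  d3 ae 5f a1 ┃     
  [x] server.ts    ┃00000040  41 51 cc e2 ┃     
  [ ] router.txt   ┃00000050  b0 b0 25 da ┃     
  [ ] helpers.css  ┃                      ┃     
  [x] main.json    ┃                      ┃     
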